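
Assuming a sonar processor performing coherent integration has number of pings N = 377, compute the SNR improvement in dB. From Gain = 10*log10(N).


Gain = 10*log10(377) = 25.76

25.76 dB


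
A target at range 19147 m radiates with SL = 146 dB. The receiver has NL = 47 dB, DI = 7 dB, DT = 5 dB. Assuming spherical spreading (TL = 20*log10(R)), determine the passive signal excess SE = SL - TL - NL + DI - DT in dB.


Step 1: TL = 20*log10(19147) = 85.64 dB
Step 2: SE = 146 - 85.64 - 47 + 7 - 5 = 15.36

15.36 dB


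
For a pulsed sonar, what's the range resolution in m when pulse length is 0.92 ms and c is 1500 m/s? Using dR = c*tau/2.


dR = c*tau/2 = 1500 * 0.92e-3 / 2 = 0.69

0.69 m


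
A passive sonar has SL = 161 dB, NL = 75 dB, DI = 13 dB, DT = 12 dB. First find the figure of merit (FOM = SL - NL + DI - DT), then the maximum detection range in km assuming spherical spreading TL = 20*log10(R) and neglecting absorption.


Step 1: FOM = SL - NL + DI - DT = 161 - 75 + 13 - 12 = 87 dB
Step 2: at max range FOM = TL = 20*log10(R), so R = 10^(87/20) = 22387.21 m = 22.39 km

22.39 km


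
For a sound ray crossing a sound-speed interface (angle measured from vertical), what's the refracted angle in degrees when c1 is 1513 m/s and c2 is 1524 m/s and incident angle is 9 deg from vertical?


sin(theta2) = (c2/c1)*sin(theta1) = (1524/1513)*sin(9 deg) = 0.15757
theta2 = arcsin(0.15757) = 9.07

9.07 deg


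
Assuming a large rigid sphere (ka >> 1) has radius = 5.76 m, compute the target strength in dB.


TS = 10*log10(5.76^2 / 4) = 10*log10(8.2944) = 9.19

9.19 dB


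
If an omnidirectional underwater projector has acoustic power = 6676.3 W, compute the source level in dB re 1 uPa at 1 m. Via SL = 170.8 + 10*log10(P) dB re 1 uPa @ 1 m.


209.05 dB


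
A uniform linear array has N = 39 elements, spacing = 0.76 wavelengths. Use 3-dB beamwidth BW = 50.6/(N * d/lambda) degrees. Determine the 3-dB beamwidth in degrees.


BW = 50.6 / (39 * 0.76) = 50.6 / 29.64 = 1.71

1.71 deg


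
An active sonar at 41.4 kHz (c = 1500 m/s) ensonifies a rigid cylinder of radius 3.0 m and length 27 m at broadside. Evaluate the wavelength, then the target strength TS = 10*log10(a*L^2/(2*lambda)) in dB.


Step 1: lambda = c/f = 1500/41400 = 0.03623 m
Step 2: TS = 10*log10(a*L^2/(2*lambda)) = 10*log10(3.0*27^2/(2*0.03623)) = 44.8

44.8 dB


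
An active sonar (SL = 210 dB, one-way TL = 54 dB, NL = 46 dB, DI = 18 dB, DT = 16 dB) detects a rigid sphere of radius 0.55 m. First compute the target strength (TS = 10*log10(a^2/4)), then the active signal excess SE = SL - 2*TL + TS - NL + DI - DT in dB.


Step 1: TS = 10*log10(0.55^2/4) = -11.21 dB
Step 2: SE = SL - 2*TL + TS - NL + DI - DT = 210 - 2*54 + (-11.21) - 46 + 18 - 16 = 46.79

46.79 dB


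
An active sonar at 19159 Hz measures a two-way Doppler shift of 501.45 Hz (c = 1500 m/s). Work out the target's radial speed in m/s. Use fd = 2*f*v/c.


From fd = 2*f*v/c, v = c*fd/(2*f) = 1500 * 501.45 / (2*19159) = 19.63

19.63 m/s


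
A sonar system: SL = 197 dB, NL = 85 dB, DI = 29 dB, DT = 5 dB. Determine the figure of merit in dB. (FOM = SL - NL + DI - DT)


FOM = SL - NL + DI - DT = 197 - 85 + 29 - 5 = 136

136 dB


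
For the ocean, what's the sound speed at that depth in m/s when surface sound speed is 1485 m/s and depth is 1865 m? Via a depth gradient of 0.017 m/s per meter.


c = 1485 + 0.017 * 1865 = 1516.705

1516.705 m/s


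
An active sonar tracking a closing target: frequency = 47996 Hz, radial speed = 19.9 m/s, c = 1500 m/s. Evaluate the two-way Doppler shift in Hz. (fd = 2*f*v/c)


fd = 2*f*v/c = 2 * 47996 * 19.9 / 1500 = 1273.49

1273.49 Hz


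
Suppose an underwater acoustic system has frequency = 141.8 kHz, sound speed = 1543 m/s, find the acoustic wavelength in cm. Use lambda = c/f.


lambda = c/f = 1543 / 141800 = 0.0109 m = 1.09 cm

1.09 cm


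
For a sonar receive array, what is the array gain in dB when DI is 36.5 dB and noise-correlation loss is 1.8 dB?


AG = DI - L_corr = 36.5 - 1.8 = 34.7

34.7 dB


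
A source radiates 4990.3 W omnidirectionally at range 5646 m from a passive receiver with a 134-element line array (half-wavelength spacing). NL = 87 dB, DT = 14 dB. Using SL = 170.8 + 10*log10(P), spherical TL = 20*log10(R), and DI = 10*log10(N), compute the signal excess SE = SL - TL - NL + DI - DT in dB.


53.02 dB


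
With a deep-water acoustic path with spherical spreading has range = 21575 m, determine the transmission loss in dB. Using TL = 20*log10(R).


86.68 dB


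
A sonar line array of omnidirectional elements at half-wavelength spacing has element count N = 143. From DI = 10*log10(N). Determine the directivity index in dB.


21.55 dB


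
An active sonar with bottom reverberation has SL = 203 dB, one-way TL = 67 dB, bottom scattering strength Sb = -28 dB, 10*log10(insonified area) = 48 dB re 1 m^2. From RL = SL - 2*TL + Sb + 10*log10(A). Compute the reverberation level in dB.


RL = SL - 2*TL + Sb + 10*log10(A) = 203 - 2*67 + (-28) + 48 = 89

89 dB


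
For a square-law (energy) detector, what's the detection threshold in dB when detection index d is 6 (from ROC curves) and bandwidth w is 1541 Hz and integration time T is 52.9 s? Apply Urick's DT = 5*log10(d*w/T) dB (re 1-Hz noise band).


DT = 5*log10(d*w/T) = 5*log10(6 * 1541 / 52.9) = 5*log10(174.78) = 11.21

11.21 dB


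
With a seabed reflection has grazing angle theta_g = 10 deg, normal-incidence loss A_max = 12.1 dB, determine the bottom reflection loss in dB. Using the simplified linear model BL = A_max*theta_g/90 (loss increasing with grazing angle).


BL = A_max * theta_g / 90 = 12.1 * 10 / 90 = 1.34

1.34 dB


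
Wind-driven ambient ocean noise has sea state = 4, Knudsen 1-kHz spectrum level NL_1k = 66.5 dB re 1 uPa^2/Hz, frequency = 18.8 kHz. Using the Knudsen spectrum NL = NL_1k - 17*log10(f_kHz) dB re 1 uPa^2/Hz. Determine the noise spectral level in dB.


NL = NL_1k - 17*log10(f_kHz) = 66.5 - 17*log10(18.8) = 66.5 - (21.66) = 44.84

44.84 dB


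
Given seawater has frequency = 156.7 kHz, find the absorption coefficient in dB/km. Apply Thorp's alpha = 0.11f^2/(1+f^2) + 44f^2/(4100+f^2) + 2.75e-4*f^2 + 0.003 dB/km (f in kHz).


f^2 = 24554.89
alpha = 0.11*24554.89/(1+24554.89) + 44*24554.89/(4100+24554.89) + 2.75e-4*24554.89 + 0.003 = 44.57

44.57 dB/km


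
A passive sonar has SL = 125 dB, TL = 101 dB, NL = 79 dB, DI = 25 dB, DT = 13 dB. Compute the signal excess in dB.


-43 dB


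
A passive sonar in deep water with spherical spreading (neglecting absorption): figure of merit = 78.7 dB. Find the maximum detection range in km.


At max range FOM = TL, so 20*log10(R) = 78.7
R = 10^(78.7/20) = 8609.94 m = 8.61 km

8.61 km


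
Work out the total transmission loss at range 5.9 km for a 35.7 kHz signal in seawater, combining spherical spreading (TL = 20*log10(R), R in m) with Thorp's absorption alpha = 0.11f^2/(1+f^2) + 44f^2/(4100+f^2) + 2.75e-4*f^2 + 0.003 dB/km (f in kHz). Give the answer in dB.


Step 1 (Thorp): alpha = 0.11*1274.49/(1+1274.49) + 44*1274.49/(4100+1274.49) + 2.75e-4*1274.49 + 0.003 = 10.8974 dB/km
Step 2: TL_spread = 20*log10(5900) = 75.42 dB
Step 3: TL_abs = alpha*R = 10.8974 * 5.9 = 64.29 dB
Step 4: TL_total = 75.42 + 64.29 = 139.71

139.71 dB


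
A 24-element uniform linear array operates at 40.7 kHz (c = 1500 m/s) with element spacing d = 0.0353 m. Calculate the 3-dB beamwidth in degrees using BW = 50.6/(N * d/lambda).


Step 1: lambda = 1500/40700 = 0.03686 m
Step 2: d/lambda = 0.0353/0.03686 = 0.9577
Step 3: BW = 50.6/(N * d/lambda) = 50.6/(24 * 0.9577) = 2.2

2.2 deg


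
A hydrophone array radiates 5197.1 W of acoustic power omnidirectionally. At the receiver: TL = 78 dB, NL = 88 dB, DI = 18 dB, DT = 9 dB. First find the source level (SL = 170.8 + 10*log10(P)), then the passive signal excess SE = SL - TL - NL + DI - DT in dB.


Step 1: SL = 170.8 + 10*log10(5197.1) = 207.96 dB
Step 2: SE = SL - TL - NL + DI - DT = 207.96 - 78 - 88 + 18 - 9 = 50.96

50.96 dB


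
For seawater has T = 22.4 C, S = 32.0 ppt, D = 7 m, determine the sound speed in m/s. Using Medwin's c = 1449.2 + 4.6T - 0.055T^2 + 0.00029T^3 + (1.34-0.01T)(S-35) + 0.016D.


c = 1449.2 + 4.6*22.4 - 0.055*22.4^2 + 0.00029*22.4^3 + (1.34 - 0.01*22.4)*(32.0 - 35) + 0.016*7 = 1524.67

1524.67 m/s


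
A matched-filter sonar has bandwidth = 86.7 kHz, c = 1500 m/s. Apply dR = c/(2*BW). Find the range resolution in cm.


dR = c/(2*BW) = 1500 / (2 * 86.7e3) = 0.0087 m = 0.87 cm

0.87 cm


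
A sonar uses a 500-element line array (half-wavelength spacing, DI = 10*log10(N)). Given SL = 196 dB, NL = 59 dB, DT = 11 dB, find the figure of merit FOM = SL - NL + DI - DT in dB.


152.99 dB


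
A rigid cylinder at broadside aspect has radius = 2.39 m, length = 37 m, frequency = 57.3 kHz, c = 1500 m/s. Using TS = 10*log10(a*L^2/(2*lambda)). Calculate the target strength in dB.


47.96 dB


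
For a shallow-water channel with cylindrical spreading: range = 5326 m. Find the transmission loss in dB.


37.26 dB


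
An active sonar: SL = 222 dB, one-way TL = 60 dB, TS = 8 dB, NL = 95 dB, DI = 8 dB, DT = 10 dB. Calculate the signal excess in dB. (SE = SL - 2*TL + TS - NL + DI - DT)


13 dB


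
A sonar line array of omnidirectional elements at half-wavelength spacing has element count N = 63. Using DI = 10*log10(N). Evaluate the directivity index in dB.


DI = 10*log10(63) = 17.99

17.99 dB


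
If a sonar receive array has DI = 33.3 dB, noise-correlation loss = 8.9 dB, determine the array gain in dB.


24.4 dB


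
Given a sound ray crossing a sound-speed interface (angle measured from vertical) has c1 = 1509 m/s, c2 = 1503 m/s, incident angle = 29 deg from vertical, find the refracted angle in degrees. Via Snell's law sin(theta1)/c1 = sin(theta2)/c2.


sin(theta2) = (c2/c1)*sin(theta1) = (1503/1509)*sin(29 deg) = 0.48288
theta2 = arcsin(0.48288) = 28.87

28.87 deg


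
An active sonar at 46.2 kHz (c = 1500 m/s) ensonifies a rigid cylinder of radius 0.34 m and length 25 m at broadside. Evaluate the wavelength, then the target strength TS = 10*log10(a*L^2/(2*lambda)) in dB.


Step 1: lambda = c/f = 1500/46200 = 0.03247 m
Step 2: TS = 10*log10(a*L^2/(2*lambda)) = 10*log10(0.34*25^2/(2*0.03247)) = 35.15

35.15 dB


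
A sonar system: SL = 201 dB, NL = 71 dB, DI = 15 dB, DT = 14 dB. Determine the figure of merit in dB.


FOM = SL - NL + DI - DT = 201 - 71 + 15 - 14 = 131

131 dB


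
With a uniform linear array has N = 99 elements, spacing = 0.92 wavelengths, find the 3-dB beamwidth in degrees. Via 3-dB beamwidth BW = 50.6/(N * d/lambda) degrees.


BW = 50.6 / (99 * 0.92) = 50.6 / 91.08 = 0.56

0.56 deg


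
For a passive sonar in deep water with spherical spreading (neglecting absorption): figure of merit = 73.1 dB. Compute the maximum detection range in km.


At max range FOM = TL, so 20*log10(R) = 73.1
R = 10^(73.1/20) = 4518.56 m = 4.52 km

4.52 km


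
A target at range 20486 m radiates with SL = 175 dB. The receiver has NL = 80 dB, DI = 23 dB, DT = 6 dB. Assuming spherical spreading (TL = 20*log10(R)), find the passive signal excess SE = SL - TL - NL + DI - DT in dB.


Step 1: TL = 20*log10(20486) = 86.23 dB
Step 2: SE = 175 - 86.23 - 80 + 23 - 6 = 25.77

25.77 dB


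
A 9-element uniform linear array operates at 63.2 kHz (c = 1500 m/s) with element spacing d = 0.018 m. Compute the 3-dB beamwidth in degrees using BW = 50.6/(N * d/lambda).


Step 1: lambda = 1500/63200 = 0.02373 m
Step 2: d/lambda = 0.018/0.02373 = 0.7585
Step 3: BW = 50.6/(N * d/lambda) = 50.6/(9 * 0.7585) = 7.41

7.41 deg


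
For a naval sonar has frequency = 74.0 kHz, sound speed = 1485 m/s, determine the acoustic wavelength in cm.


2.01 cm


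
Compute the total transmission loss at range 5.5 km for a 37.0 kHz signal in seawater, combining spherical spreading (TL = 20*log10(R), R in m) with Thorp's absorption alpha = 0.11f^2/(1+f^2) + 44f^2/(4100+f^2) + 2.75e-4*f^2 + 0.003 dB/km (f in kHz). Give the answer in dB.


Step 1 (Thorp): alpha = 0.11*1369.0/(1+1369.0) + 44*1369.0/(4100+1369.0) + 2.75e-4*1369.0 + 0.003 = 11.5035 dB/km
Step 2: TL_spread = 20*log10(5500) = 74.81 dB
Step 3: TL_abs = alpha*R = 11.5035 * 5.5 = 63.27 dB
Step 4: TL_total = 74.81 + 63.27 = 138.08

138.08 dB


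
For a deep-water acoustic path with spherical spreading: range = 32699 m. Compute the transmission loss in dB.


TL = 20*log10(32699) = 90.29

90.29 dB


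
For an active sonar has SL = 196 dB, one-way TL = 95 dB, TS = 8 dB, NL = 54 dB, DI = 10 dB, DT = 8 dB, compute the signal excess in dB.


-38 dB


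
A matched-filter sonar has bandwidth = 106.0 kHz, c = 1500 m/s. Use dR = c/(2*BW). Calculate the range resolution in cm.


dR = c/(2*BW) = 1500 / (2 * 106.0e3) = 0.0071 m = 0.71 cm

0.71 cm


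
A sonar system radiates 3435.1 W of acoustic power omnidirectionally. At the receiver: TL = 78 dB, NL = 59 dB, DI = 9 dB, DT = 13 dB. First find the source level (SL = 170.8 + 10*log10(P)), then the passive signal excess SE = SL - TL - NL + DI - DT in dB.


Step 1: SL = 170.8 + 10*log10(3435.1) = 206.16 dB
Step 2: SE = SL - TL - NL + DI - DT = 206.16 - 78 - 59 + 9 - 13 = 65.16

65.16 dB


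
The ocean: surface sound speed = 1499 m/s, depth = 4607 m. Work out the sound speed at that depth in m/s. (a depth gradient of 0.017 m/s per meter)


c = 1499 + 0.017 * 4607 = 1577.319

1577.319 m/s


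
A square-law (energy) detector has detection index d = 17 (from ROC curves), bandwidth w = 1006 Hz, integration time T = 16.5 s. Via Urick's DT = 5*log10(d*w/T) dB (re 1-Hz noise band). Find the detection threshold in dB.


DT = 5*log10(d*w/T) = 5*log10(17 * 1006 / 16.5) = 5*log10(1036.48) = 15.08

15.08 dB


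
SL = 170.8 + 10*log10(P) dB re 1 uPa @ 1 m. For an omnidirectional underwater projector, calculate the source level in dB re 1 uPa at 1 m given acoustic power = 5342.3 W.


SL = 170.8 + 10*log10(5342.3) = 170.8 + 37.28 = 208.08

208.08 dB


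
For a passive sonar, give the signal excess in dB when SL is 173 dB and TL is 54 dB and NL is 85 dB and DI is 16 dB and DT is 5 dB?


45 dB


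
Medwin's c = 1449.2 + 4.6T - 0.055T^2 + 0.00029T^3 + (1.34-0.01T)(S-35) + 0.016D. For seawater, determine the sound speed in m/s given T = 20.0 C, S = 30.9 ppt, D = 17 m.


c = 1449.2 + 4.6*20.0 - 0.055*20.0^2 + 0.00029*20.0^3 + (1.34 - 0.01*20.0)*(30.9 - 35) + 0.016*17 = 1517.12

1517.12 m/s


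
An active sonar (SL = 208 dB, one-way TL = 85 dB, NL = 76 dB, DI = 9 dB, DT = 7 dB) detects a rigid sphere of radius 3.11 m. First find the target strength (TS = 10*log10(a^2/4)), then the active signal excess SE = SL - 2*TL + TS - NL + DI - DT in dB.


Step 1: TS = 10*log10(3.11^2/4) = 3.83 dB
Step 2: SE = SL - 2*TL + TS - NL + DI - DT = 208 - 2*85 + (3.83) - 76 + 9 - 7 = -32.17

-32.17 dB


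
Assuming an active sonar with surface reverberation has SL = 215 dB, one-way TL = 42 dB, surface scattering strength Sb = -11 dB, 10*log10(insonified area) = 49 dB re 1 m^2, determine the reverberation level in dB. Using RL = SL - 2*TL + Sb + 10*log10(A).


RL = SL - 2*TL + Sb + 10*log10(A) = 215 - 2*42 + (-11) + 49 = 169

169 dB


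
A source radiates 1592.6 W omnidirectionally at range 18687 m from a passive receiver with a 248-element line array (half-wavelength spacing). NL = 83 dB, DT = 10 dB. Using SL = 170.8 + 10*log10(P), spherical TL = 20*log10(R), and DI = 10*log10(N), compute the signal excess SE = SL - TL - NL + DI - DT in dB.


Step 1: SL = 170.8 + 10*log10(1592.6) = 202.82 dB
Step 2: TL = 20*log10(18687) = 85.43 dB
Step 3: DI = 10*log10(248) = 23.94 dB
Step 4: SE = SL - TL - NL + DI - DT = 202.82 - 85.43 - 83 + 23.94 - 10 = 48.33

48.33 dB


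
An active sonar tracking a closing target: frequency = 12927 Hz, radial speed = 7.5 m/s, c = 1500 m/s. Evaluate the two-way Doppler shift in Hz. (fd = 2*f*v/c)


129.27 Hz


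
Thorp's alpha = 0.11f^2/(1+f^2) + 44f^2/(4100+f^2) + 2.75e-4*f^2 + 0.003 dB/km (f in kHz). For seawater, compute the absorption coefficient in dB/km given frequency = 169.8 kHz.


f^2 = 28832.04
alpha = 0.11*28832.04/(1+28832.04) + 44*28832.04/(4100+28832.04) + 2.75e-4*28832.04 + 0.003 = 46.564

46.564 dB/km


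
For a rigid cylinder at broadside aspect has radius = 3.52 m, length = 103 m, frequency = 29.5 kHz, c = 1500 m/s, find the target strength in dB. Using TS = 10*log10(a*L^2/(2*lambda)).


lambda = 1500/29500 = 0.05085 m
TS = 10*log10(3.52*103^2/(2*0.05085)) = 55.65

55.65 dB


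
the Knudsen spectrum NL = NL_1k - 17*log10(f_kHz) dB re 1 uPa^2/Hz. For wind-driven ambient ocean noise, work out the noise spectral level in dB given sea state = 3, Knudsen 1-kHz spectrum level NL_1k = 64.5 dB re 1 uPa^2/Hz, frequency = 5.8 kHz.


51.52 dB


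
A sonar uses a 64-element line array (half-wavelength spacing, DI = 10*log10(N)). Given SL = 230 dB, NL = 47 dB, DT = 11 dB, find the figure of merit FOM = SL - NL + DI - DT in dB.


Step 1: DI = 10*log10(64) = 18.06 dB
Step 2: FOM = SL - NL + DI - DT = 230 - 47 + 18.06 - 11 = 190.06

190.06 dB


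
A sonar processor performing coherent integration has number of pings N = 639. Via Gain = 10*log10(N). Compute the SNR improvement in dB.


Gain = 10*log10(639) = 28.06

28.06 dB


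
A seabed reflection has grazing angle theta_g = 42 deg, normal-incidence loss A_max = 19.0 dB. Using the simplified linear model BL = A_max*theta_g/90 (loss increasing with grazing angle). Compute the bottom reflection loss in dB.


BL = A_max * theta_g / 90 = 19.0 * 42 / 90 = 8.87

8.87 dB


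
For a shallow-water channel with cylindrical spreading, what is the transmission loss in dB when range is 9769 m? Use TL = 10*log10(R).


TL = 10*log10(9769) = 39.9

39.9 dB


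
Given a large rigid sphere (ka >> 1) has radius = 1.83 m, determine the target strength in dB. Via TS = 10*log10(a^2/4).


-0.77 dB


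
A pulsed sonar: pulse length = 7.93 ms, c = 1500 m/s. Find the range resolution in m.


5.9475 m


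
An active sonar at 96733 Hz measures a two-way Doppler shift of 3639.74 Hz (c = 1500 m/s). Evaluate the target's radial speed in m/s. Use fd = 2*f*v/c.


28.22 m/s


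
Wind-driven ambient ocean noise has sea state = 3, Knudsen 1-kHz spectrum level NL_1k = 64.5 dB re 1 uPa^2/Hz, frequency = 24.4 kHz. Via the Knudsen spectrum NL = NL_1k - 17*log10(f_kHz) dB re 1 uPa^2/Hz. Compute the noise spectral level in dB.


NL = NL_1k - 17*log10(f_kHz) = 64.5 - 17*log10(24.4) = 64.5 - (23.59) = 40.91

40.91 dB


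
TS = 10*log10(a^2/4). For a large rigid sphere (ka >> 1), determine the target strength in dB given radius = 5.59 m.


8.93 dB


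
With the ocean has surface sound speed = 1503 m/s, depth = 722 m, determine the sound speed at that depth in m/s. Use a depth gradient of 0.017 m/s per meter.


c = 1503 + 0.017 * 722 = 1515.274

1515.274 m/s


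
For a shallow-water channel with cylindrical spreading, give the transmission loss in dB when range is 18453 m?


TL = 10*log10(18453) = 42.66

42.66 dB


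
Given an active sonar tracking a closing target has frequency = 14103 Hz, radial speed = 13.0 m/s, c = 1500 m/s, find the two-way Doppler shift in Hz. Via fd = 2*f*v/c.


fd = 2*f*v/c = 2 * 14103 * 13.0 / 1500 = 244.45

244.45 Hz


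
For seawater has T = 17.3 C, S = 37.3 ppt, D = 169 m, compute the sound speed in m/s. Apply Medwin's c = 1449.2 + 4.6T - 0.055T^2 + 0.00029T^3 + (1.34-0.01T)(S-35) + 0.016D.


c = 1449.2 + 4.6*17.3 - 0.055*17.3^2 + 0.00029*17.3^3 + (1.34 - 0.01*17.3)*(37.3 - 35) + 0.016*169 = 1519.21

1519.21 m/s


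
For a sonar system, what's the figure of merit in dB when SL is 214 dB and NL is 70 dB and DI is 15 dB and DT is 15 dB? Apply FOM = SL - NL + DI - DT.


FOM = SL - NL + DI - DT = 214 - 70 + 15 - 15 = 144

144 dB


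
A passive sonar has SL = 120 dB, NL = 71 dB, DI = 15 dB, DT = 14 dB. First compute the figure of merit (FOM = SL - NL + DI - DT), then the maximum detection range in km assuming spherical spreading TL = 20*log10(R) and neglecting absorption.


Step 1: FOM = SL - NL + DI - DT = 120 - 71 + 15 - 14 = 50 dB
Step 2: at max range FOM = TL = 20*log10(R), so R = 10^(50/20) = 316.23 m = 0.32 km

0.32 km


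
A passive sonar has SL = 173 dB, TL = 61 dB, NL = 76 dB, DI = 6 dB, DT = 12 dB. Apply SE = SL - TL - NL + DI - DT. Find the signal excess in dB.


SE = SL - TL - NL + DI - DT = 173 - 61 - 76 + 6 - 12 = 30

30 dB


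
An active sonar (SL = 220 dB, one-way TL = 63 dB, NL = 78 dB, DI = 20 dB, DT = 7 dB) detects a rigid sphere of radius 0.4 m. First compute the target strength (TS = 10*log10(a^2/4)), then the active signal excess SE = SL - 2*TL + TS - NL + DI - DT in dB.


Step 1: TS = 10*log10(0.4^2/4) = -13.98 dB
Step 2: SE = SL - 2*TL + TS - NL + DI - DT = 220 - 2*63 + (-13.98) - 78 + 20 - 7 = 15.02

15.02 dB


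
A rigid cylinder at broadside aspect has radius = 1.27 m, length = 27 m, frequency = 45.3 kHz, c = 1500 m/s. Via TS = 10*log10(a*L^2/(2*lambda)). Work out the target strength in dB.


lambda = 1500/45300 = 0.03311 m
TS = 10*log10(1.27*27^2/(2*0.03311)) = 41.46

41.46 dB


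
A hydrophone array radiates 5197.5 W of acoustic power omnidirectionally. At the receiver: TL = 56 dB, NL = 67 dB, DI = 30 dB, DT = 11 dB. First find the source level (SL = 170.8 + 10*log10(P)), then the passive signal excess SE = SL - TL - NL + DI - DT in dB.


Step 1: SL = 170.8 + 10*log10(5197.5) = 207.96 dB
Step 2: SE = SL - TL - NL + DI - DT = 207.96 - 56 - 67 + 30 - 11 = 103.96

103.96 dB


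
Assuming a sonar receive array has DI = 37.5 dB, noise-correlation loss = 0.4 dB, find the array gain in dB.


AG = DI - L_corr = 37.5 - 0.4 = 37.1

37.1 dB


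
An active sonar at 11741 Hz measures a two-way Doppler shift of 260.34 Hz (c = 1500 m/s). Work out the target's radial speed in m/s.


16.63 m/s


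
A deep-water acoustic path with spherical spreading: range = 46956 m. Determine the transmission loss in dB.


TL = 20*log10(46956) = 93.43

93.43 dB


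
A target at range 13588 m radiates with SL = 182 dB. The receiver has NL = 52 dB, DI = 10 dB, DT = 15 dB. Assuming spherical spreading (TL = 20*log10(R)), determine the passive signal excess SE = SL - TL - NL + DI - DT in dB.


Step 1: TL = 20*log10(13588) = 82.66 dB
Step 2: SE = 182 - 82.66 - 52 + 10 - 15 = 42.34

42.34 dB


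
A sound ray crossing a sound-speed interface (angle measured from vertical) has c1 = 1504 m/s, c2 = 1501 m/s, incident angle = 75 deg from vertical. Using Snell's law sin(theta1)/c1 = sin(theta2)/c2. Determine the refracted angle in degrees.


sin(theta2) = (c2/c1)*sin(theta1) = (1501/1504)*sin(75 deg) = 0.964
theta2 = arcsin(0.964) = 74.58

74.58 deg


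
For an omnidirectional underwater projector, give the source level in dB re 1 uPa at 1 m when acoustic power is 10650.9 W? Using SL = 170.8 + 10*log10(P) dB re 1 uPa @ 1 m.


SL = 170.8 + 10*log10(10650.9) = 170.8 + 40.27 = 211.07

211.07 dB


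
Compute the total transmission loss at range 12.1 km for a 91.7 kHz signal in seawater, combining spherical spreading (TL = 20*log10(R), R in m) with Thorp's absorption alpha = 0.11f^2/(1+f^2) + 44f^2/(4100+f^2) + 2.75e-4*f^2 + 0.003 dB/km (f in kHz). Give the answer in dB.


468.9 dB


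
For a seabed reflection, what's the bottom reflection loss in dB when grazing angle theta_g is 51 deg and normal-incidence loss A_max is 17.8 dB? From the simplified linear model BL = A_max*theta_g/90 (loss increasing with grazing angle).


BL = A_max * theta_g / 90 = 17.8 * 51 / 90 = 10.09

10.09 dB


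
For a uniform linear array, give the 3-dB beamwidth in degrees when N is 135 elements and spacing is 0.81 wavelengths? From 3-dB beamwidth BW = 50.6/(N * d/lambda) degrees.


BW = 50.6 / (135 * 0.81) = 50.6 / 109.35 = 0.46

0.46 deg


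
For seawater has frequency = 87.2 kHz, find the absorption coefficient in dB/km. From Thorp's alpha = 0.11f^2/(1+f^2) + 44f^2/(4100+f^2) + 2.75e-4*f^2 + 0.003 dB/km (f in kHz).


f^2 = 7603.84
alpha = 0.11*7603.84/(1+7603.84) + 44*7603.84/(4100+7603.84) + 2.75e-4*7603.84 + 0.003 = 30.79

30.79 dB/km


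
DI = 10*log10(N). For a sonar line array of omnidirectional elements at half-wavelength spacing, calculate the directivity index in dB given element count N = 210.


DI = 10*log10(210) = 23.22

23.22 dB


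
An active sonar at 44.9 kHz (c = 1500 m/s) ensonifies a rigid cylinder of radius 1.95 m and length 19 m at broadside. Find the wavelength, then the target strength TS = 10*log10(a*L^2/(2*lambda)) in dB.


Step 1: lambda = c/f = 1500/44900 = 0.03341 m
Step 2: TS = 10*log10(a*L^2/(2*lambda)) = 10*log10(1.95*19^2/(2*0.03341)) = 40.23

40.23 dB


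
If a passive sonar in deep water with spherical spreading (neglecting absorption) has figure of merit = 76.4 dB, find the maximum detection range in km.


At max range FOM = TL, so 20*log10(R) = 76.4
R = 10^(76.4/20) = 6606.93 m = 6.61 km

6.61 km


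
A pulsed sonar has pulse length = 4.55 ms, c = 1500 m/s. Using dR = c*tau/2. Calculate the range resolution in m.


dR = c*tau/2 = 1500 * 4.55e-3 / 2 = 3.4125

3.4125 m


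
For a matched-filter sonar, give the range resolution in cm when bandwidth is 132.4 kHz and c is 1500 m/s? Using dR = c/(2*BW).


dR = c/(2*BW) = 1500 / (2 * 132.4e3) = 0.0057 m = 0.57 cm

0.57 cm


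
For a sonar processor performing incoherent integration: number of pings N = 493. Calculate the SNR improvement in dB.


13.46 dB


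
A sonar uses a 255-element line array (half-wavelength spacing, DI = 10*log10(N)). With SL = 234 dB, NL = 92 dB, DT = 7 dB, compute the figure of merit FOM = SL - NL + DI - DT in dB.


Step 1: DI = 10*log10(255) = 24.07 dB
Step 2: FOM = SL - NL + DI - DT = 234 - 92 + 24.07 - 7 = 159.07

159.07 dB


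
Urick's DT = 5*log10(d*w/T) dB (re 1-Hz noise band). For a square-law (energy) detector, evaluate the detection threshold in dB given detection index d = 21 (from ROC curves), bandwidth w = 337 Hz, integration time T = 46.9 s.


DT = 5*log10(d*w/T) = 5*log10(21 * 337 / 46.9) = 5*log10(150.9) = 10.89

10.89 dB


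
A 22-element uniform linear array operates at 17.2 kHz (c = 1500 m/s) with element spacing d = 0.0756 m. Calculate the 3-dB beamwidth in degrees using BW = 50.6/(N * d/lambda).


2.65 deg


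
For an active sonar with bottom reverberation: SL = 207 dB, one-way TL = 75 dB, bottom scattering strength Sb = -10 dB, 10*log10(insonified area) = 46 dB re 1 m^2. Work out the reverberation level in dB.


93 dB


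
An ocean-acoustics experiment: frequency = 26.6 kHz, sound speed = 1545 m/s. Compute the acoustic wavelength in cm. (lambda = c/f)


lambda = c/f = 1545 / 26600 = 0.0581 m = 5.81 cm

5.81 cm


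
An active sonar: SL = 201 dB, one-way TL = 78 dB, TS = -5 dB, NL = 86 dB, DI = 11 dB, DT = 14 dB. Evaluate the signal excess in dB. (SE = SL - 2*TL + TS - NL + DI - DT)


-49 dB


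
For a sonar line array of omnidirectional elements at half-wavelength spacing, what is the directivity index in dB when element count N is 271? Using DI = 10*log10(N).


DI = 10*log10(271) = 24.33

24.33 dB


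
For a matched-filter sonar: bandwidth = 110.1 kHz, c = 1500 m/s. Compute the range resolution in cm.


dR = c/(2*BW) = 1500 / (2 * 110.1e3) = 0.0068 m = 0.68 cm

0.68 cm


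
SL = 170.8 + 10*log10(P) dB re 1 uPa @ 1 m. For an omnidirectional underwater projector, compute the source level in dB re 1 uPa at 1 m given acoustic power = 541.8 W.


SL = 170.8 + 10*log10(541.8) = 170.8 + 27.34 = 198.14

198.14 dB


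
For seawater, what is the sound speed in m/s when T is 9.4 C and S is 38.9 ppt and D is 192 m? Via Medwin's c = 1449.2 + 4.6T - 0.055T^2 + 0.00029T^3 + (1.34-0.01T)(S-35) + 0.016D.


1495.75 m/s


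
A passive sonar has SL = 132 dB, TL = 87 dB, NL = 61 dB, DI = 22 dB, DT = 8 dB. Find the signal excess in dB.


SE = SL - TL - NL + DI - DT = 132 - 87 - 61 + 22 - 8 = -2

-2 dB


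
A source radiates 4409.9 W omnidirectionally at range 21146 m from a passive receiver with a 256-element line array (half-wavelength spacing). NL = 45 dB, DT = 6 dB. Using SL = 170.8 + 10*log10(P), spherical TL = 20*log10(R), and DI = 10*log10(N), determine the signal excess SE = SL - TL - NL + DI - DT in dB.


Step 1: SL = 170.8 + 10*log10(4409.9) = 207.24 dB
Step 2: TL = 20*log10(21146) = 86.5 dB
Step 3: DI = 10*log10(256) = 24.08 dB
Step 4: SE = SL - TL - NL + DI - DT = 207.24 - 86.5 - 45 + 24.08 - 6 = 93.82

93.82 dB


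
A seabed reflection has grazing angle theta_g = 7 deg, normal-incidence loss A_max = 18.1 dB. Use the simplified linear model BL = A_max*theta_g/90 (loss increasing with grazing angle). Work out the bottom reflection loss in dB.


1.41 dB


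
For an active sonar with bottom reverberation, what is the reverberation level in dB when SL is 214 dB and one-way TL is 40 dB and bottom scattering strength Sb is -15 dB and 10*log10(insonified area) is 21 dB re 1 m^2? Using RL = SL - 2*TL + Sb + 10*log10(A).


RL = SL - 2*TL + Sb + 10*log10(A) = 214 - 2*40 + (-15) + 21 = 140

140 dB


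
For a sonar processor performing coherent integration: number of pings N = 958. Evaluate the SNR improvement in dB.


Gain = 10*log10(958) = 29.81

29.81 dB


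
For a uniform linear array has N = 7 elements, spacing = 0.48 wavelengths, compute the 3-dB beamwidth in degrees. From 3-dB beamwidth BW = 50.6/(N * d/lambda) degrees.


BW = 50.6 / (7 * 0.48) = 50.6 / 3.36 = 15.06

15.06 deg


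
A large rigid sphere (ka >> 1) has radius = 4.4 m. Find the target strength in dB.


6.85 dB


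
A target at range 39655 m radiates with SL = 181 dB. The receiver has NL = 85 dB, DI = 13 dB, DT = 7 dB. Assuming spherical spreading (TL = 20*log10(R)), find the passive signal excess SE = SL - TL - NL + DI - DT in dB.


Step 1: TL = 20*log10(39655) = 91.97 dB
Step 2: SE = 181 - 91.97 - 85 + 13 - 7 = 10.03

10.03 dB


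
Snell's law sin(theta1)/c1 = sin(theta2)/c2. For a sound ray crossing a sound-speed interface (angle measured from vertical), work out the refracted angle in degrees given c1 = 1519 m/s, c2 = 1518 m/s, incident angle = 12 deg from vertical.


11.99 deg


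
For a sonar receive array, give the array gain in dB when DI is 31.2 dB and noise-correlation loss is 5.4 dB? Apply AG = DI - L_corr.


AG = DI - L_corr = 31.2 - 5.4 = 25.8

25.8 dB


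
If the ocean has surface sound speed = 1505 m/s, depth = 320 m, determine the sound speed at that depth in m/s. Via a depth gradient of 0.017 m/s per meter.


1510.44 m/s


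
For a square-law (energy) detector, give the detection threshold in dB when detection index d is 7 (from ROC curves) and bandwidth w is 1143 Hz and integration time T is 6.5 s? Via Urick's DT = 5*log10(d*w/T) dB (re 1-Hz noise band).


15.45 dB


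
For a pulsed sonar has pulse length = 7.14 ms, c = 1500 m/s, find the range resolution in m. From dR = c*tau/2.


dR = c*tau/2 = 1500 * 7.14e-3 / 2 = 5.355

5.355 m


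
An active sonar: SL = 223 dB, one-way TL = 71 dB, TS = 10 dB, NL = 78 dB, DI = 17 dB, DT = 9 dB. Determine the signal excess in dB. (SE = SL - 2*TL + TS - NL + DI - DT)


SE = SL - 2*TL + TS - NL + DI - DT = 223 - 2*71 + (10) - 78 + 17 - 9 = 21

21 dB


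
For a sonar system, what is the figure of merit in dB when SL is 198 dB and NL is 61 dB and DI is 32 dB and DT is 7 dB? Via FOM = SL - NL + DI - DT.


FOM = SL - NL + DI - DT = 198 - 61 + 32 - 7 = 162

162 dB


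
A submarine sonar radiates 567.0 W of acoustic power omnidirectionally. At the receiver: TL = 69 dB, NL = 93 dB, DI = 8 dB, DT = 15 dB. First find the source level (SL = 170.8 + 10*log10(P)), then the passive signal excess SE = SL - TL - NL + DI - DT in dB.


Step 1: SL = 170.8 + 10*log10(567.0) = 198.34 dB
Step 2: SE = SL - TL - NL + DI - DT = 198.34 - 69 - 93 + 8 - 15 = 29.34

29.34 dB


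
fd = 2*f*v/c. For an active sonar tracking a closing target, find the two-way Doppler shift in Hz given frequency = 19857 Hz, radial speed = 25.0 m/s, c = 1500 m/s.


fd = 2*f*v/c = 2 * 19857 * 25.0 / 1500 = 661.9

661.9 Hz


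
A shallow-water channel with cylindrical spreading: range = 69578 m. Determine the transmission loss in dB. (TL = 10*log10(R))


48.42 dB


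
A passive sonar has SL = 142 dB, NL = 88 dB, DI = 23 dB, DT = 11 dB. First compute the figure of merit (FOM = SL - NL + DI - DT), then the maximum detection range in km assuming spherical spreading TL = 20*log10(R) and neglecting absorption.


Step 1: FOM = SL - NL + DI - DT = 142 - 88 + 23 - 11 = 66 dB
Step 2: at max range FOM = TL = 20*log10(R), so R = 10^(66/20) = 1995.26 m = 2.0 km

2.0 km


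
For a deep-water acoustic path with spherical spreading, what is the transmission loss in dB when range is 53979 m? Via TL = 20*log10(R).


TL = 20*log10(53979) = 94.64

94.64 dB


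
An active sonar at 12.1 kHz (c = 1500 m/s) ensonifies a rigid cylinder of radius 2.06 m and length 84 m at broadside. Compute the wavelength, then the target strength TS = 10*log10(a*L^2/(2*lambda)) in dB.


Step 1: lambda = c/f = 1500/12100 = 0.12397 m
Step 2: TS = 10*log10(a*L^2/(2*lambda)) = 10*log10(2.06*84^2/(2*0.12397)) = 47.68

47.68 dB


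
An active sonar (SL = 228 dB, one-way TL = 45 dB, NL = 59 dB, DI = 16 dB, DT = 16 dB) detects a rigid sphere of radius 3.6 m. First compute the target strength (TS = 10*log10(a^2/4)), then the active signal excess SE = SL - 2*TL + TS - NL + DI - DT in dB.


Step 1: TS = 10*log10(3.6^2/4) = 5.11 dB
Step 2: SE = SL - 2*TL + TS - NL + DI - DT = 228 - 2*45 + (5.11) - 59 + 16 - 16 = 84.11

84.11 dB


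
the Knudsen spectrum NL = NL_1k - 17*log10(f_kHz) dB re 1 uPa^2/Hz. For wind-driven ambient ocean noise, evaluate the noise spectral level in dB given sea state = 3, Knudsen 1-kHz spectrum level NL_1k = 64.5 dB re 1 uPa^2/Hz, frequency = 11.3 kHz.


NL = NL_1k - 17*log10(f_kHz) = 64.5 - 17*log10(11.3) = 64.5 - (17.9) = 46.6

46.6 dB


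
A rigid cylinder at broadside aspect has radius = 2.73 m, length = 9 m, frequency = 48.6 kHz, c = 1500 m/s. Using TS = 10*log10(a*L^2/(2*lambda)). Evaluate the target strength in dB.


lambda = 1500/48600 = 0.03086 m
TS = 10*log10(2.73*9^2/(2*0.03086)) = 35.54

35.54 dB


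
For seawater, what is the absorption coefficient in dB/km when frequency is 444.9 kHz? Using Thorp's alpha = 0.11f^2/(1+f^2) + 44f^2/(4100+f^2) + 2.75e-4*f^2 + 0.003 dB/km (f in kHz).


97.652 dB/km


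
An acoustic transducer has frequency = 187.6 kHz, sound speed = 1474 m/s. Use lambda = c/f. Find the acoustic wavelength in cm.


lambda = c/f = 1474 / 187600 = 0.0079 m = 0.79 cm

0.79 cm


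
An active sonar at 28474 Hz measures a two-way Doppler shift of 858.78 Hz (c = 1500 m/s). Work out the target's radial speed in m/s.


From fd = 2*f*v/c, v = c*fd/(2*f) = 1500 * 858.78 / (2*28474) = 22.62

22.62 m/s


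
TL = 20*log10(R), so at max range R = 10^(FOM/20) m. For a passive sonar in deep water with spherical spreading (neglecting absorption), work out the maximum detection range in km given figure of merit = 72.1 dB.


At max range FOM = TL, so 20*log10(R) = 72.1
R = 10^(72.1/20) = 4027.17 m = 4.03 km

4.03 km


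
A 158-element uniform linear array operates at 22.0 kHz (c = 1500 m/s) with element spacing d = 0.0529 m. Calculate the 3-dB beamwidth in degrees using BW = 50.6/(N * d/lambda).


Step 1: lambda = 1500/22000 = 0.06818 m
Step 2: d/lambda = 0.0529/0.06818 = 0.7759
Step 3: BW = 50.6/(N * d/lambda) = 50.6/(158 * 0.7759) = 0.41

0.41 deg


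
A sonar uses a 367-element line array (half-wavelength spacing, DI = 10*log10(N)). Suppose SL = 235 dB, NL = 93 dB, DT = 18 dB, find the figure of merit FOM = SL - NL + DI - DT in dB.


149.65 dB


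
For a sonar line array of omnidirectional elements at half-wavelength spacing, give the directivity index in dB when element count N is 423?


DI = 10*log10(423) = 26.26

26.26 dB


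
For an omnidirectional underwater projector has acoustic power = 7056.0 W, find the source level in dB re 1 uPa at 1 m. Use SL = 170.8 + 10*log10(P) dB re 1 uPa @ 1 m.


SL = 170.8 + 10*log10(7056.0) = 170.8 + 38.49 = 209.29

209.29 dB


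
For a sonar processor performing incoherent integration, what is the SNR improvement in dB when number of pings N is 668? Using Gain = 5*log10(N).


Gain = 5*log10(668) = 14.12

14.12 dB


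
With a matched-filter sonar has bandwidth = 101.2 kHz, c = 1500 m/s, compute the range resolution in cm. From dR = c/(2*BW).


0.74 cm


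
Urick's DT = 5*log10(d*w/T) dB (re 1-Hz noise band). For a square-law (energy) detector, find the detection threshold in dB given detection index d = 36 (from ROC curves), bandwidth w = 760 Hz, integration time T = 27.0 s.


DT = 5*log10(d*w/T) = 5*log10(36 * 760 / 27.0) = 5*log10(1013.33) = 15.03

15.03 dB


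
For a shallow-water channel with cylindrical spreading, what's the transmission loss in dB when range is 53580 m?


TL = 10*log10(53580) = 47.29

47.29 dB


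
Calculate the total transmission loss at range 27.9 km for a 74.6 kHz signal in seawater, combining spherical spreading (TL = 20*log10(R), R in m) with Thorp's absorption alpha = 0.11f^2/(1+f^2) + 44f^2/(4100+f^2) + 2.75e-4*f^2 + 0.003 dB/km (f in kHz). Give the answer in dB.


Step 1 (Thorp): alpha = 0.11*5565.16/(1+5565.16) + 44*5565.16/(4100+5565.16) + 2.75e-4*5565.16 + 0.003 = 26.9784 dB/km
Step 2: TL_spread = 20*log10(27900) = 88.91 dB
Step 3: TL_abs = alpha*R = 26.9784 * 27.9 = 752.7 dB
Step 4: TL_total = 88.91 + 752.7 = 841.61

841.61 dB


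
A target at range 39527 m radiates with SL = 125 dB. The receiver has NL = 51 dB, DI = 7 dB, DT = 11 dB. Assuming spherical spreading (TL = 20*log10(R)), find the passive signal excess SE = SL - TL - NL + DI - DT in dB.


Step 1: TL = 20*log10(39527) = 91.94 dB
Step 2: SE = 125 - 91.94 - 51 + 7 - 11 = -21.94

-21.94 dB


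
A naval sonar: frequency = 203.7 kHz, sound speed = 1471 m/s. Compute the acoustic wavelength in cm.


lambda = c/f = 1471 / 203700 = 0.0072 m = 0.72 cm

0.72 cm


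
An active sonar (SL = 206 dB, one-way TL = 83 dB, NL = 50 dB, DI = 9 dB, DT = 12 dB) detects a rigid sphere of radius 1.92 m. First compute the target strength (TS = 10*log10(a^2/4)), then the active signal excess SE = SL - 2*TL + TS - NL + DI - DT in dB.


Step 1: TS = 10*log10(1.92^2/4) = -0.35 dB
Step 2: SE = SL - 2*TL + TS - NL + DI - DT = 206 - 2*83 + (-0.35) - 50 + 9 - 12 = -13.35

-13.35 dB


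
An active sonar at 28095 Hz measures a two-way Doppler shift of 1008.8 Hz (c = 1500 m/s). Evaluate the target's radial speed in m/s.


From fd = 2*f*v/c, v = c*fd/(2*f) = 1500 * 1008.8 / (2*28095) = 26.93

26.93 m/s


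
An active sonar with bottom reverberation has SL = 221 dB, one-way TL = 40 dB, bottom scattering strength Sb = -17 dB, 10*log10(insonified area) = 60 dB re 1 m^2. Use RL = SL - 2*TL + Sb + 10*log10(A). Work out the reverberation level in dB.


RL = SL - 2*TL + Sb + 10*log10(A) = 221 - 2*40 + (-17) + 60 = 184

184 dB


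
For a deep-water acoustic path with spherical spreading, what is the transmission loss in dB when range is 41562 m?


92.37 dB


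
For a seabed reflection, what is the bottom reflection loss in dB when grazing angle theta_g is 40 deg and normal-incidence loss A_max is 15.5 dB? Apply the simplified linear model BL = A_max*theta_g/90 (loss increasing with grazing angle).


BL = A_max * theta_g / 90 = 15.5 * 40 / 90 = 6.89

6.89 dB


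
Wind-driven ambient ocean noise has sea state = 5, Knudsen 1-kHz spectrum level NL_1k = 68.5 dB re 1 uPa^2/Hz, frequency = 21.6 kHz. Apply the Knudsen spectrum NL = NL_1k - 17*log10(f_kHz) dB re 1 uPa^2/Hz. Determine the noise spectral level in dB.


45.81 dB
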